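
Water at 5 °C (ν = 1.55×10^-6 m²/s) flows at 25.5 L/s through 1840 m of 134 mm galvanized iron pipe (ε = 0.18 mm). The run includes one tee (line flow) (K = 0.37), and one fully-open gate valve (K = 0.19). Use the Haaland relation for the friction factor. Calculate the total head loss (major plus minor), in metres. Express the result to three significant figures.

V = 4Q/(πD²) = 1.808 m/s; V²/2g = 0.1666 m
Re = 1.56×10^5, ε/D = 0.00134 → f = 0.02245 (Haaland)
Major: h_f = f(L/D)·V²/2g = 0.02245·13731·0.1666 = 51.38 m
Minor: ΣK = 0.560; h_m = ΣK·V²/2g = 0.09332 m
Total H_L = 51.38 + 0.09332 = 51.47 m

H_L ≈ 51.5 m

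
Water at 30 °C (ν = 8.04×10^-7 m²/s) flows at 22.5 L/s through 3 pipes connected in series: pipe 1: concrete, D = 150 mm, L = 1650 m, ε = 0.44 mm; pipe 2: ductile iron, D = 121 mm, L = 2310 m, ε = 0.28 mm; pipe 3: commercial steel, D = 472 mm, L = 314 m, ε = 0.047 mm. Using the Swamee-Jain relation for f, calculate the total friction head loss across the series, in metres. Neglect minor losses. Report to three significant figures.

H ≈ 118 m

Pipe 1: V = 1.273 m/s, Re = 2.38×10^5, ε/D = 0.00293, f = 0.02674, h_1 = f(L/D)V²/2g = 24.31 m
Pipe 2: V = 1.957 m/s, Re = 2.94×10^5, ε/D = 0.00231, f = 0.02506, h_2 = f(L/D)V²/2g = 93.35 m
Pipe 3: V = 0.1286 m/s, Re = 7.55×10^4, ε/D = 9.96×10^-5, f = 0.01946, h_3 = f(L/D)V²/2g = 0.01091 m
Series → Q common, losses add: H = Σh = 117.7 m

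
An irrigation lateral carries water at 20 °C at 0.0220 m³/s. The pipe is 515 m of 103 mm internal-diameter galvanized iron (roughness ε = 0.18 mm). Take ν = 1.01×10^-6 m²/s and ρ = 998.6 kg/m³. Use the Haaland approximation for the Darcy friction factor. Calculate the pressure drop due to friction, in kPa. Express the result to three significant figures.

Δp ≈ 405 kPa

V = 4Q/(πD²) = 4·0.0220/(π·0.103²) = 2.640 m/s
Re = VD/ν = 2.640·0.103/1.01×10^-6 = 2.69×10^5 → turbulent
ε/D = 0.18/103 = 0.00175
Haaland: f = 0.02329
h_f = f(L/D)V²/(2g) = 0.02329·(515/0.103)·2.640²/(2·9.81) = 41.38 m
Δp = ρg·h_f = 998.6·9.81·41.38 = 405.4 kPa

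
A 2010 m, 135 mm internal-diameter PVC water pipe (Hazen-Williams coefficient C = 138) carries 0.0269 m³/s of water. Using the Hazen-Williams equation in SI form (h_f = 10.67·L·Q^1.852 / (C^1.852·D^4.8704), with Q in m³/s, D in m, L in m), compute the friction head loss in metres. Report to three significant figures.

h_f ≈ 49.6 m

h_f = 10.67·2010·0.0269^1.852 / (138^1.852·0.135^4.8704) = 49.64 m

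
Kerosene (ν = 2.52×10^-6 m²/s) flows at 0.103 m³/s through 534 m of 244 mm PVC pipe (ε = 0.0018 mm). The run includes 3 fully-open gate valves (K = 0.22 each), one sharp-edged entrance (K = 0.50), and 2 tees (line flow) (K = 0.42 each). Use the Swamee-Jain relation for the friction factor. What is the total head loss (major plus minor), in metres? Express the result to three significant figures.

H_L ≈ 8.84 m

V = 4Q/(πD²) = 2.203 m/s; V²/2g = 0.2473 m
Re = 2.13×10^5, ε/D = 7.38×10^-6 → f = 0.01541 (Swamee-Jain)
Major: h_f = f(L/D)·V²/2g = 0.01541·2189·0.2473 = 8.340 m
Minor: ΣK = 2.00; h_m = ΣK·V²/2g = 0.4946 m
Total H_L = 8.340 + 0.4946 = 8.835 m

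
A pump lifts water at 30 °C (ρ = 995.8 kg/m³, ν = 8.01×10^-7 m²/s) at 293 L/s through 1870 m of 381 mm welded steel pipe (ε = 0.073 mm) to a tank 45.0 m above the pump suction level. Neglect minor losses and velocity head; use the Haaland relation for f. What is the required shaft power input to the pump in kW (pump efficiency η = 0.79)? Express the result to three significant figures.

P_shaft ≈ 249 kW

V = 4Q/(πD²) = 2.570 m/s; Re = 1.22×10^6; ε/D = 1.92×10^-4; f = 0.01436
h_f = f(L/D)V²/2g = 23.73 m
Total head H = z + h_f = 45.0 + 23.73 = 68.73 m
P_hyd = ρgQH = 995.8·9.81·0.293·68.73 = 196.7 kW
P_shaft = P_hyd/η = 196.7/0.79 = 249.0 kW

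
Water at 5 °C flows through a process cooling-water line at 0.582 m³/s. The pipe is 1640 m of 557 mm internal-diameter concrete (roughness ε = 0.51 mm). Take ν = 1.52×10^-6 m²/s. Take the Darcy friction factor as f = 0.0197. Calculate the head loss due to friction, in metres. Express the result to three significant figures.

h_f ≈ 16.9 m

V = 4Q/(πD²) = 4·0.582/(π·0.557²) = 2.388 m/s
h_f = f(L/D)V²/(2g) = 0.01970·(1640/0.557)·2.388²/(2·9.81) = 16.87 m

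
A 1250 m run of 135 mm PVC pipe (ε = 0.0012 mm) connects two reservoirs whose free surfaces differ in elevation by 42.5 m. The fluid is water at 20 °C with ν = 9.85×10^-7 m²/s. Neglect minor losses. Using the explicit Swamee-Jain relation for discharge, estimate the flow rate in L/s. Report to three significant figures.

Q ≈ 36.1 L/s

Swamee-Jain (Type II): Q = -0.965·√(gD⁵h_f/L)·ln[ε/(3.7D) + √(3.17ν²L/(gD³h_f))]
√(gD⁵h_f/L) = √(9.81·0.135⁵·42.5/1250) = 0.003867
ε/(3.7D) = 2.40×10^-6; √(3.17ν²L/(gD³h_f)) = 6.12×10^-5
Q = -0.965·0.003867·ln(6.362×10^-5) = 0.03606 m³/s
Check: V = 2.52 m/s, Re = 3.45×10^5, f = 0.01412, h_f = 42.3 m ≈ 42.5 m ✓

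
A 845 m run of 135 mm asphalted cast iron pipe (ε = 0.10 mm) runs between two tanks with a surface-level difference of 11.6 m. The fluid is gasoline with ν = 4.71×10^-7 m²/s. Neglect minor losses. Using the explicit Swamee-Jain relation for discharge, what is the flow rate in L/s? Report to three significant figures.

Swamee-Jain (Type II): Q = -0.965·√(gD⁵h_f/L)·ln[ε/(3.7D) + √(3.17ν²L/(gD³h_f))]
√(gD⁵h_f/L) = √(9.81·0.135⁵·11.6/845) = 0.002457
ε/(3.7D) = 2.00×10^-4; √(3.17ν²L/(gD³h_f)) = 4.61×10^-5
Q = -0.965·0.002457·ln(2.463×10^-4) = 0.01970 m³/s
Check: V = 1.38 m/s, Re = 3.95×10^5, f = 0.01932, h_f = 11.7 m ≈ 11.6 m ✓

Q ≈ 19.7 L/s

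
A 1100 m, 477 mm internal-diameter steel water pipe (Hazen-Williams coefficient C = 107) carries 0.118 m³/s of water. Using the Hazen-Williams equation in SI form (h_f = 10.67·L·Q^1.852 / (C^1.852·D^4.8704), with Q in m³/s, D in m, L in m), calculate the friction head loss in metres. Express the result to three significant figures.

h_f = 10.67·1100·0.118^1.852 / (107^1.852·0.477^4.8704) = 1.439 m

h_f ≈ 1.44 m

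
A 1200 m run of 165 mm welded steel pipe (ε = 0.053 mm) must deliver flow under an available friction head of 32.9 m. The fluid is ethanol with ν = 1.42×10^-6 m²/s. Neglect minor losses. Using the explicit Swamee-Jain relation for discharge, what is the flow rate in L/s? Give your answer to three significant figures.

Q ≈ 48.4 L/s

Swamee-Jain (Type II): Q = -0.965·√(gD⁵h_f/L)·ln[ε/(3.7D) + √(3.17ν²L/(gD³h_f))]
√(gD⁵h_f/L) = √(9.81·0.165⁵·32.9/1200) = 0.005735
ε/(3.7D) = 8.68×10^-5; √(3.17ν²L/(gD³h_f)) = 7.27×10^-5
Q = -0.965·0.005735·ln(1.596×10^-4) = 0.04839 m³/s
Check: V = 2.26 m/s, Re = 2.63×10^5, f = 0.01742, h_f = 33.1 m ≈ 32.9 m ✓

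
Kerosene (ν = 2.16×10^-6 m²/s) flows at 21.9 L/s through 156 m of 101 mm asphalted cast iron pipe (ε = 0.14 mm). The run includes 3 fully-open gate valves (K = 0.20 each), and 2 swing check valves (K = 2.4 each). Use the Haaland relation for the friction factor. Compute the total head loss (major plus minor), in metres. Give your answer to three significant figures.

V = 4Q/(πD²) = 2.733 m/s; V²/2g = 0.3808 m
Re = 1.28×10^5, ε/D = 0.00139 → f = 0.02285 (Haaland)
Major: h_f = f(L/D)·V²/2g = 0.02285·1545·0.3808 = 13.44 m
Minor: ΣK = 5.40; h_m = ΣK·V²/2g = 2.056 m
Total H_L = 13.44 + 2.056 = 15.50 m

H_L ≈ 15.5 m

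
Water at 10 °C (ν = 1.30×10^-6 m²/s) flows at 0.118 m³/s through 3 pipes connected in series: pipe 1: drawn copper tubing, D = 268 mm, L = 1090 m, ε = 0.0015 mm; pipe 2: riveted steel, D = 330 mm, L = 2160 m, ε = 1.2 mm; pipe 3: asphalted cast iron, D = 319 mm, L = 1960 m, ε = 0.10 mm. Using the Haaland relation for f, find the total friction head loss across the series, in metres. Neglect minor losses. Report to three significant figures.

H ≈ 41.4 m

Pipe 1: V = 2.092 m/s, Re = 4.31×10^5, ε/D = 5.60×10^-6, f = 0.01347, h_1 = f(L/D)V²/2g = 12.22 m
Pipe 2: V = 1.380 m/s, Re = 3.50×10^5, ε/D = 0.00364, f = 0.02800, h_2 = f(L/D)V²/2g = 17.78 m
Pipe 3: V = 1.476 m/s, Re = 3.62×10^5, ε/D = 3.13×10^-4, f = 0.01663, h_3 = f(L/D)V²/2g = 11.35 m
Series → Q common, losses add: H = Σh = 41.35 m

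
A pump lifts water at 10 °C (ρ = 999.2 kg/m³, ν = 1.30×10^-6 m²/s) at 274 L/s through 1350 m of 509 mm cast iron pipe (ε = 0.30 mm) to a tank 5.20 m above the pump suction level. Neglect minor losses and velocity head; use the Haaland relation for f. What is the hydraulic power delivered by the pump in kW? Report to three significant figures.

V = 4Q/(πD²) = 1.347 m/s; Re = 5.27×10^5; ε/D = 5.89×10^-4; f = 0.01809
h_f = f(L/D)V²/2g = 4.433 m
Total head H = z + h_f = 5.20 + 4.433 = 9.633 m
P_hyd = ρgQH = 999.2·9.81·0.274·9.633 = 25.87 kW

P_hyd ≈ 25.9 kW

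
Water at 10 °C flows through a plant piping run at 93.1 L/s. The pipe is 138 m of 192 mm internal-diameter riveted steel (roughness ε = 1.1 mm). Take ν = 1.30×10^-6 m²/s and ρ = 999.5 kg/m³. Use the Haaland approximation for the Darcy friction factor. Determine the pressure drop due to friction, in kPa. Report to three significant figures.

V = 4Q/(πD²) = 4·0.0931/(π·0.192²) = 3.216 m/s
Re = VD/ν = 3.216·0.192/1.30×10^-6 = 4.75×10^5 → turbulent
ε/D = 1.1/192 = 0.00573
Haaland: f = 0.03189
h_f = f(L/D)V²/(2g) = 0.03189·(138/0.192)·3.216²/(2·9.81) = 12.08 m
Δp = ρg·h_f = 999.5·9.81·12.08 = 118.4 kPa

Δp ≈ 118 kPa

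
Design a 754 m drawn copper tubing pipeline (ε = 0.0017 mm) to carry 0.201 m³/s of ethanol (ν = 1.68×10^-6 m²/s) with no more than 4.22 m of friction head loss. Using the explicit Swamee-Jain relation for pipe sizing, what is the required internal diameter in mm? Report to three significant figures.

Swamee-Jain (Type III): D = 0.66·[ε^1.25·(LQ²/(gh_f))^4.75 + ν·Q^9.4·(L/(gh_f))^5.2]^0.04
LQ²/(gh_f) = 0.7358; L/(gh_f) = 18.21
Term 1 = ε^1.25·(…)^4.75 = 1.43×10^-8; Term 2 = ν·Q^9.4·(…)^5.2 = 1.70×10^-6
D = 0.66·(1.43×10^-8 + 1.70×10^-6)^0.04 = 0.3880 m = 388 mm
Check: V = 1.70 m/s, Re = 3.93×10^5, f = 0.01374, h_f = 3.93 m ≈ 4.22 m ✓

D ≈ 388 mm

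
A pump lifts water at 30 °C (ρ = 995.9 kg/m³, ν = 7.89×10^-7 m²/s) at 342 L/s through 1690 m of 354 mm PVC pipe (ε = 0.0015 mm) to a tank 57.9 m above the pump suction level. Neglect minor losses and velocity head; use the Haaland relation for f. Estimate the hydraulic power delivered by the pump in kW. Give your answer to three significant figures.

P_hyd ≈ 300 kW

V = 4Q/(πD²) = 3.475 m/s; Re = 1.56×10^6; ε/D = 4.24×10^-6; f = 0.01087
h_f = f(L/D)V²/2g = 31.92 m
Total head H = z + h_f = 57.9 + 31.92 = 89.82 m
P_hyd = ρgQH = 995.9·9.81·0.342·89.82 = 300.1 kW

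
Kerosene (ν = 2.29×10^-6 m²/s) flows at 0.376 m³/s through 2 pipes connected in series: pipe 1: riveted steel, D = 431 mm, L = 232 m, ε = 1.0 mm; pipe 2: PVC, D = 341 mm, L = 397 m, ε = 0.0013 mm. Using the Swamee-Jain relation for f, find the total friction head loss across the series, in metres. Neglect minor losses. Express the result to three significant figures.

Pipe 1: V = 2.577 m/s, Re = 4.85×10^5, ε/D = 0.00232, f = 0.02483, h_1 = f(L/D)V²/2g = 4.524 m
Pipe 2: V = 4.117 m/s, Re = 6.13×10^5, ε/D = 3.81×10^-6, f = 0.01270, h_2 = f(L/D)V²/2g = 12.77 m
Series → Q common, losses add: H = Σh = 17.29 m

H ≈ 17.3 m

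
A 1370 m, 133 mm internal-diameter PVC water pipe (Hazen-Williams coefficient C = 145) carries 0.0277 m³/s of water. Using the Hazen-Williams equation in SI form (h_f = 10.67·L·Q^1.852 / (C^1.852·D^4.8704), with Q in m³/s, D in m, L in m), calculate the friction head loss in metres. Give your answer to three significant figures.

h_f ≈ 35.1 m

h_f = 10.67·1370·0.0277^1.852 / (145^1.852·0.133^4.8704) = 35.05 m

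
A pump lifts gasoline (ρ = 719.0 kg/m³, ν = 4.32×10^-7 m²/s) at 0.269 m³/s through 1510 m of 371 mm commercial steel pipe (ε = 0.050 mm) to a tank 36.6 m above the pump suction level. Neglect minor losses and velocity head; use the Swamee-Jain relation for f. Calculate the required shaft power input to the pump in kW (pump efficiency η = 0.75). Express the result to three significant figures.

P_shaft ≈ 136 kW

V = 4Q/(πD²) = 2.488 m/s; Re = 2.14×10^6; ε/D = 1.35×10^-4; f = 0.01340
h_f = f(L/D)V²/2g = 17.21 m
Total head H = z + h_f = 36.6 + 17.21 = 53.81 m
P_hyd = ρgQH = 719.0·9.81·0.269·53.81 = 102.1 kW
P_shaft = P_hyd/η = 102.1/0.75 = 136.1 kW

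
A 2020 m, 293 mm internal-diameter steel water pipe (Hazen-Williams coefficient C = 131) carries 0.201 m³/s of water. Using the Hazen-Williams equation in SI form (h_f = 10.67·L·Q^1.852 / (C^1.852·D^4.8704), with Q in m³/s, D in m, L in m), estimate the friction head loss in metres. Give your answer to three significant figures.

h_f ≈ 52.3 m

h_f = 10.67·2020·0.201^1.852 / (131^1.852·0.293^4.8704) = 52.29 m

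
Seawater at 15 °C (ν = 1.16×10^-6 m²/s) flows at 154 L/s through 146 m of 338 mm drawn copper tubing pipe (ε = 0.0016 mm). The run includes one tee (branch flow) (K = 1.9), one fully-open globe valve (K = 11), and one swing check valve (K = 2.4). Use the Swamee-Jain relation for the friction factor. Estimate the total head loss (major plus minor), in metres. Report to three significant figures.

V = 4Q/(πD²) = 1.716 m/s; V²/2g = 0.1501 m
Re = 5.00×10^5, ε/D = 4.73×10^-6 → f = 0.01317 (Swamee-Jain)
Major: h_f = f(L/D)·V²/2g = 0.01317·432.0·0.1501 = 0.8539 m
Minor: ΣK = 15.3; h_m = ΣK·V²/2g = 2.297 m
Total H_L = 0.8539 + 2.297 = 3.151 m

H_L ≈ 3.15 m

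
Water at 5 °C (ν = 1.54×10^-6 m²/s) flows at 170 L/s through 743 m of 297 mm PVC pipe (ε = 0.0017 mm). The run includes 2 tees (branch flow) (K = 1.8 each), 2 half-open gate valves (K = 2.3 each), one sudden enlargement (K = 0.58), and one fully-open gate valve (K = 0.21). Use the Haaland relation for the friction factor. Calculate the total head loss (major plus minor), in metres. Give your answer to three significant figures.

H_L ≈ 12.9 m

V = 4Q/(πD²) = 2.454 m/s; V²/2g = 0.3069 m
Re = 4.73×10^5, ε/D = 5.72×10^-6 → f = 0.01325 (Haaland)
Major: h_f = f(L/D)·V²/2g = 0.01325·2502·0.3069 = 10.18 m
Minor: ΣK = 8.99; h_m = ΣK·V²/2g = 2.759 m
Total H_L = 10.18 + 2.759 = 12.93 m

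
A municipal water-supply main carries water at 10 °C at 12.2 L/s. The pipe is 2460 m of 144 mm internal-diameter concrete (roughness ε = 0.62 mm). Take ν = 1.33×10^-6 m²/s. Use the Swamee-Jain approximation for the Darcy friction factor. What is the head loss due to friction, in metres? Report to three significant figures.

h_f ≈ 14.9 m

V = 4Q/(πD²) = 4·0.0122/(π·0.144²) = 0.7491 m/s
Re = VD/ν = 0.7491·0.144/1.33×10^-6 = 8.11×10^4 → turbulent
ε/D = 0.62/144 = 0.00431
Swamee-Jain: f = 0.03058
h_f = f(L/D)V²/(2g) = 0.03058·(2460/0.144)·0.7491²/(2·9.81) = 14.94 m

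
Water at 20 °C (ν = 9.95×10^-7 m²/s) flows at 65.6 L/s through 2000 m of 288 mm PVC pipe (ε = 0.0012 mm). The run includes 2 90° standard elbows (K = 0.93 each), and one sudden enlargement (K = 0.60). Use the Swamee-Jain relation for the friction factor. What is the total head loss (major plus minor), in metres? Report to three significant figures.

H_L ≈ 5.33 m

V = 4Q/(πD²) = 1.007 m/s; V²/2g = 0.05168 m
Re = 2.91×10^5, ε/D = 4.17×10^-6 → f = 0.01450 (Swamee-Jain)
Major: h_f = f(L/D)·V²/2g = 0.01450·6944·0.05168 = 5.204 m
Minor: ΣK = 2.46; h_m = ΣK·V²/2g = 0.1271 m
Total H_L = 5.204 + 0.1271 = 5.332 m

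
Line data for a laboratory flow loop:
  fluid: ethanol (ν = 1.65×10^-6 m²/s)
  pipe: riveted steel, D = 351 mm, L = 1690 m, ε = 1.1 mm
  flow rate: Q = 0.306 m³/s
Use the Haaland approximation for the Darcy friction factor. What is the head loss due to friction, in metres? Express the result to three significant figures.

h_f ≈ 65.6 m

V = 4Q/(πD²) = 4·0.306/(π·0.351²) = 3.162 m/s
Re = VD/ν = 3.162·0.351/1.65×10^-6 = 6.73×10^5 → turbulent
ε/D = 1.1/351 = 0.00313
Haaland: f = 0.02672
h_f = f(L/D)V²/(2g) = 0.02672·(1690/0.351)·3.162²/(2·9.81) = 65.57 m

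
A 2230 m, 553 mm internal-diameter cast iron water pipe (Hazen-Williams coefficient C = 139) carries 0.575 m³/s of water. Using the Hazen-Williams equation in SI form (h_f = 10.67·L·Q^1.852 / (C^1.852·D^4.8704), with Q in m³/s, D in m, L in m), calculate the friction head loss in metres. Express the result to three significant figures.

h_f = 10.67·2230·0.575^1.852 / (139^1.852·0.553^4.8704) = 16.43 m

h_f ≈ 16.4 m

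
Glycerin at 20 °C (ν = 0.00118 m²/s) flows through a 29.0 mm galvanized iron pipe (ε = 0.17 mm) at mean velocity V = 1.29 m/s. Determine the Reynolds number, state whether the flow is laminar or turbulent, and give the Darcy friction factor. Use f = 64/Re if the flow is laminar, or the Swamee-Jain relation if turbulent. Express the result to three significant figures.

Re = VD/ν = 1.290·0.0290/0.00118 = 31.7
Re < 2300 → laminar → f = 64/Re = 2.019

Re ≈ 31.7; laminar; f = 64/Re ≈ 2.02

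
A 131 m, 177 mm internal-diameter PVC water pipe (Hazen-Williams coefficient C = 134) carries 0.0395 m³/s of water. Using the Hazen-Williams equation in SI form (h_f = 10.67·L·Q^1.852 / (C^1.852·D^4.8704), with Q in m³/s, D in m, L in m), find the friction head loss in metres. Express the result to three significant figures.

h_f = 10.67·131·0.0395^1.852 / (134^1.852·0.177^4.8704) = 1.860 m

h_f ≈ 1.86 m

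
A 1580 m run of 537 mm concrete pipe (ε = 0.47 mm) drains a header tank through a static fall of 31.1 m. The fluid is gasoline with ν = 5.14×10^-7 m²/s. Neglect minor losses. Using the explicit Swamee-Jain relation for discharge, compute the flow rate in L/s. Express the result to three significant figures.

Q ≈ 746 L/s

Swamee-Jain (Type II): Q = -0.965·√(gD⁵h_f/L)·ln[ε/(3.7D) + √(3.17ν²L/(gD³h_f))]
√(gD⁵h_f/L) = √(9.81·0.537⁵·31.1/1580) = 0.09286
ε/(3.7D) = 2.37×10^-4; √(3.17ν²L/(gD³h_f)) = 5.29×10^-6
Q = -0.965·0.09286·ln(2.418×10^-4) = 0.7462 m³/s
Check: V = 3.29 m/s, Re = 3.44×10^6, f = 0.01916, h_f = 31.2 m ≈ 31.1 m ✓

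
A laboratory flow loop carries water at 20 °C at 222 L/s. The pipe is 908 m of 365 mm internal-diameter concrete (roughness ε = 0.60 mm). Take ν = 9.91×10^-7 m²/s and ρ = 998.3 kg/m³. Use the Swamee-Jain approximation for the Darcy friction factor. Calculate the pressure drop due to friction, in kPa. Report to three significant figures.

Δp ≈ 126 kPa

V = 4Q/(πD²) = 4·0.222/(π·0.365²) = 2.122 m/s
Re = VD/ν = 2.122·0.365/9.91×10^-7 = 7.81×10^5 → turbulent
ε/D = 0.60/365 = 0.00164
Swamee-Jain: f = 0.02261
h_f = f(L/D)V²/(2g) = 0.02261·(908/0.365)·2.122²/(2·9.81) = 12.90 m
Δp = ρg·h_f = 998.3·9.81·12.90 = 126.4 kPa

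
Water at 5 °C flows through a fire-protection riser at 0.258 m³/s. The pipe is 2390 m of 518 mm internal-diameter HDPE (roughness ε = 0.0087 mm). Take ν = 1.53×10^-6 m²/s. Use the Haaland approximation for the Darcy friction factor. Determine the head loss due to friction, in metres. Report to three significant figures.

V = 4Q/(πD²) = 4·0.258/(π·0.518²) = 1.224 m/s
Re = VD/ν = 1.224·0.518/1.53×10^-6 = 4.14×10^5 → turbulent
ε/D = 0.0087/518 = 1.68×10^-5
Haaland: f = 0.01368
h_f = f(L/D)V²/(2g) = 0.01368·(2390/0.518)·1.224²/(2·9.81) = 4.823 m

h_f ≈ 4.82 m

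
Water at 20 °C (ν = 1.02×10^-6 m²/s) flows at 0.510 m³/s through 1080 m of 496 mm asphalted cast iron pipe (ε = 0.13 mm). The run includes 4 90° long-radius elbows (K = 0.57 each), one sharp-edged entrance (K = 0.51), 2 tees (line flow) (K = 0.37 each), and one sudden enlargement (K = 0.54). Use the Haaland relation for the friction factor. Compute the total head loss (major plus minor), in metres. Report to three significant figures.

V = 4Q/(πD²) = 2.639 m/s; V²/2g = 0.3551 m
Re = 1.28×10^6, ε/D = 2.62×10^-4 → f = 0.01510 (Haaland)
Major: h_f = f(L/D)·V²/2g = 0.01510·2177·0.3551 = 11.68 m
Minor: ΣK = 4.07; h_m = ΣK·V²/2g = 1.445 m
Total H_L = 11.68 + 1.445 = 13.12 m

H_L ≈ 13.1 m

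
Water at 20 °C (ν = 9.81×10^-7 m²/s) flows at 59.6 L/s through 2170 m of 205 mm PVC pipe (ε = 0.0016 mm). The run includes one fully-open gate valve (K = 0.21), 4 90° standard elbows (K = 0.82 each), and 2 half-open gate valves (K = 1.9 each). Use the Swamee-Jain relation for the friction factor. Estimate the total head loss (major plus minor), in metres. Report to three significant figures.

V = 4Q/(πD²) = 1.806 m/s; V²/2g = 0.1662 m
Re = 3.77×10^5, ε/D = 7.80×10^-6 → f = 0.01388 (Swamee-Jain)
Major: h_f = f(L/D)·V²/2g = 0.01388·10585·0.1662 = 24.42 m
Minor: ΣK = 7.29; h_m = ΣK·V²/2g = 1.212 m
Total H_L = 24.42 + 1.212 = 25.63 m

H_L ≈ 25.6 m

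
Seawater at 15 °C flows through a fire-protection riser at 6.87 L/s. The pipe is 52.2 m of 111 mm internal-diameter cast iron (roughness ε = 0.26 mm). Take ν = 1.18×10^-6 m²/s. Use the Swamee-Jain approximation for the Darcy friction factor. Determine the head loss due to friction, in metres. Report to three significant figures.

h_f ≈ 0.325 m

V = 4Q/(πD²) = 4·0.00687/(π·0.111²) = 0.7099 m/s
Re = VD/ν = 0.7099·0.111/1.18×10^-6 = 6.68×10^4 → turbulent
ε/D = 0.26/111 = 0.00234
Swamee-Jain: f = 0.02690
h_f = f(L/D)V²/(2g) = 0.02690·(52.2/0.111)·0.7099²/(2·9.81) = 0.3250 m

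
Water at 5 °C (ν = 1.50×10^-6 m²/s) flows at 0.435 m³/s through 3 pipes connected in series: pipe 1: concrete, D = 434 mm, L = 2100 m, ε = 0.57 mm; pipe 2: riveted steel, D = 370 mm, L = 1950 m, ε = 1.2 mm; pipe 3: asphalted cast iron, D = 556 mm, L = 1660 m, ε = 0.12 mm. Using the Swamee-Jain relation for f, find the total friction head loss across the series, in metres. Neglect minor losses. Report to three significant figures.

H ≈ 172 m

Pipe 1: V = 2.940 m/s, Re = 8.51×10^5, ε/D = 0.00131, f = 0.02139, h_1 = f(L/D)V²/2g = 45.61 m
Pipe 2: V = 4.046 m/s, Re = 9.98×10^5, ε/D = 0.00324, f = 0.02694, h_2 = f(L/D)V²/2g = 118.5 m
Pipe 3: V = 1.792 m/s, Re = 6.64×10^5, ε/D = 2.16×10^-4, f = 0.01532, h_3 = f(L/D)V²/2g = 7.485 m
Series → Q common, losses add: H = Σh = 171.6 m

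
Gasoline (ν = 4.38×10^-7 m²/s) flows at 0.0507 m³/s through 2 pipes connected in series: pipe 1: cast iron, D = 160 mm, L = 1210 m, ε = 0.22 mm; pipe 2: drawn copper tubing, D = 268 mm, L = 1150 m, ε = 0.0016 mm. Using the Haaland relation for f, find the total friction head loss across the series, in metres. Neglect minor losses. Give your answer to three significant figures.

Pipe 1: V = 2.522 m/s, Re = 9.21×10^5, ε/D = 0.00137, f = 0.02152, h_1 = f(L/D)V²/2g = 52.75 m
Pipe 2: V = 0.8988 m/s, Re = 5.50×10^5, ε/D = 5.97×10^-6, f = 0.01291, h_2 = f(L/D)V²/2g = 2.281 m
Series → Q common, losses add: H = Σh = 55.03 m

H ≈ 55.0 m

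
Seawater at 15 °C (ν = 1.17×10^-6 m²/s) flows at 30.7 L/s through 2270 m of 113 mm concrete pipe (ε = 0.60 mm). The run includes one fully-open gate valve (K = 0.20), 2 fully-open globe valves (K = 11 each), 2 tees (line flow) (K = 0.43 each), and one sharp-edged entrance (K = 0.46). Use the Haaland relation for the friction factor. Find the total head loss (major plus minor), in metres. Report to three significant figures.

V = 4Q/(πD²) = 3.061 m/s; V²/2g = 0.4776 m
Re = 2.96×10^5, ε/D = 0.00531 → f = 0.03127 (Haaland)
Major: h_f = f(L/D)·V²/2g = 0.03127·20088·0.4776 = 300.0 m
Minor: ΣK = 23.5; h_m = ΣK·V²/2g = 11.23 m
Total H_L = 300.0 + 11.23 = 311.3 m

H_L ≈ 311 m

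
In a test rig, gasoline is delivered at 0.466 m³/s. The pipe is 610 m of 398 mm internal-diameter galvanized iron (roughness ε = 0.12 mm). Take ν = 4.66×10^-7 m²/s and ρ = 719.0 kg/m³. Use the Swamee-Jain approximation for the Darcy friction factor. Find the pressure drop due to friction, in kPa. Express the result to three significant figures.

V = 4Q/(πD²) = 4·0.466/(π·0.398²) = 3.746 m/s
Re = VD/ν = 3.746·0.398/4.66×10^-7 = 3.20×10^6 → turbulent
ε/D = 0.12/398 = 3.02×10^-4
Swamee-Jain: f = 0.01526
h_f = f(L/D)V²/(2g) = 0.01526·(610/0.398)·3.746²/(2·9.81) = 16.72 m
Δp = ρg·h_f = 719.0·9.81·16.72 = 117.9 kPa

Δp ≈ 118 kPa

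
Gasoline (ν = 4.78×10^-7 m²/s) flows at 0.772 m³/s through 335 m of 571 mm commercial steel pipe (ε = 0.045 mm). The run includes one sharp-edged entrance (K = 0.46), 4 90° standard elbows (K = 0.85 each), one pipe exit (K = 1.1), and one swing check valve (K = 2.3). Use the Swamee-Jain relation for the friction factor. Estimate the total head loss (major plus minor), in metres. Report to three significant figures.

H_L ≈ 6.65 m

V = 4Q/(πD²) = 3.015 m/s; V²/2g = 0.4632 m
Re = 3.60×10^6, ε/D = 7.88×10^-5 → f = 0.01210 (Swamee-Jain)
Major: h_f = f(L/D)·V²/2g = 0.01210·586.7·0.4632 = 3.289 m
Minor: ΣK = 7.26; h_m = ΣK·V²/2g = 3.363 m
Total H_L = 3.289 + 3.363 = 6.652 m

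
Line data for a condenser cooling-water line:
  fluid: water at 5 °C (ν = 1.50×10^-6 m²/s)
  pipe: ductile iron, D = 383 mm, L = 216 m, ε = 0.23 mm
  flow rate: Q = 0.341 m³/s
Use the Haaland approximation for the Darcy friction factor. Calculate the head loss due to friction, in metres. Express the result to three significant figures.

V = 4Q/(πD²) = 4·0.341/(π·0.383²) = 2.960 m/s
Re = VD/ν = 2.960·0.383/1.50×10^-6 = 7.56×10^5 → turbulent
ε/D = 0.23/383 = 6.01×10^-4
Haaland: f = 0.01795
h_f = f(L/D)V²/(2g) = 0.01795·(216/0.383)·2.960²/(2·9.81) = 4.519 m

h_f ≈ 4.52 m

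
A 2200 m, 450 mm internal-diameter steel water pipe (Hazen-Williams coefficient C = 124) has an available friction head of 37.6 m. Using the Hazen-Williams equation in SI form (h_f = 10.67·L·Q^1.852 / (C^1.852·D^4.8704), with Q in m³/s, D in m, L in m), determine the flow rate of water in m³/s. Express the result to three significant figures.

Q ≈ 0.470 m³/s

Rearranging: Q = [h_f·C^1.852·D^4.8704 / (10.67·L)]^(1/1.852)
Q = [37.6·124^1.852·0.450^4.8704 / (10.67·2200)]^0.540 = 0.4699 m³/s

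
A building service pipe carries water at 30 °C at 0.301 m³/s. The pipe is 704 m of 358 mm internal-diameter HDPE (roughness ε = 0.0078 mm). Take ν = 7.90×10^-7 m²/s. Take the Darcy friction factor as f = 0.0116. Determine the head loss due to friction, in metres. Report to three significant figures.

h_f ≈ 10.4 m

V = 4Q/(πD²) = 4·0.301/(π·0.358²) = 2.990 m/s
h_f = f(L/D)V²/(2g) = 0.01160·(704/0.358)·2.990²/(2·9.81) = 10.40 m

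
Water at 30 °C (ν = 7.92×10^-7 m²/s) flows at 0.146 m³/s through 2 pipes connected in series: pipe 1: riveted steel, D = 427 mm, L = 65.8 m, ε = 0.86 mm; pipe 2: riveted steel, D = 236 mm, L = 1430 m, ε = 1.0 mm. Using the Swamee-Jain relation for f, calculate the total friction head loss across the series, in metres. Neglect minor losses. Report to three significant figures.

H ≈ 100 m

Pipe 1: V = 1.020 m/s, Re = 5.50×10^5, ε/D = 0.00201, f = 0.02390, h_1 = f(L/D)V²/2g = 0.1952 m
Pipe 2: V = 3.338 m/s, Re = 9.95×10^5, ε/D = 0.00424, f = 0.02907, h_2 = f(L/D)V²/2g = 100.0 m
Series → Q common, losses add: H = Σh = 100.2 m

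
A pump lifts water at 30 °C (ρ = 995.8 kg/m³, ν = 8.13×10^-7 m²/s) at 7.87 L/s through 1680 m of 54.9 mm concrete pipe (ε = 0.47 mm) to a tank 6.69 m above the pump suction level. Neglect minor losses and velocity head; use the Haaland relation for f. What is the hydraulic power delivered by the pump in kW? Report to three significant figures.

V = 4Q/(πD²) = 3.325 m/s; Re = 2.25×10^5; ε/D = 0.00856; f = 0.03634
h_f = f(L/D)V²/2g = 626.4 m
Total head H = z + h_f = 6.69 + 626.4 = 633.1 m
P_hyd = ρgQH = 995.8·9.81·0.00787·633.1 = 48.67 kW

P_hyd ≈ 48.7 kW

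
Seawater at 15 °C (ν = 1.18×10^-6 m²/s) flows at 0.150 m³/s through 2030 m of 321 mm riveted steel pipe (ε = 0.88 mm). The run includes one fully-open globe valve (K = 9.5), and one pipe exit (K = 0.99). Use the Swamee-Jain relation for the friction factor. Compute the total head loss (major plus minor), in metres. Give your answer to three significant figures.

V = 4Q/(πD²) = 1.853 m/s; V²/2g = 0.1751 m
Re = 5.04×10^5, ε/D = 0.00274 → f = 0.02591 (Swamee-Jain)
Major: h_f = f(L/D)·V²/2g = 0.02591·6324·0.1751 = 28.69 m
Minor: ΣK = 10.5; h_m = ΣK·V²/2g = 1.837 m
Total H_L = 28.69 + 1.837 = 30.53 m

H_L ≈ 30.5 m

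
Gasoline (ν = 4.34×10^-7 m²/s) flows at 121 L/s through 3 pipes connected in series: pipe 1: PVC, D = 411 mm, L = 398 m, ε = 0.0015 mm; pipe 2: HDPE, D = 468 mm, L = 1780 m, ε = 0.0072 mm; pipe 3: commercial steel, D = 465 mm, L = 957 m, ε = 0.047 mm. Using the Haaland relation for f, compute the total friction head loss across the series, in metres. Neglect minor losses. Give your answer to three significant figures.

H ≈ 2.40 m

Pipe 1: V = 0.9120 m/s, Re = 8.64×10^5, ε/D = 3.65×10^-6, f = 0.01193, h_1 = f(L/D)V²/2g = 0.4899 m
Pipe 2: V = 0.7034 m/s, Re = 7.59×10^5, ε/D = 1.54×10^-5, f = 0.01238, h_2 = f(L/D)V²/2g = 1.187 m
Pipe 3: V = 0.7125 m/s, Re = 7.63×10^5, ε/D = 1.01×10^-4, f = 0.01366, h_3 = f(L/D)V²/2g = 0.7274 m
Series → Q common, losses add: H = Σh = 2.405 m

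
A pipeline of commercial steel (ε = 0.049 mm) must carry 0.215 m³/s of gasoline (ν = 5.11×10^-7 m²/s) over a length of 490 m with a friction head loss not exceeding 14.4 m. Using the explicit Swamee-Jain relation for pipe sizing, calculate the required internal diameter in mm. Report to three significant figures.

Swamee-Jain (Type III): D = 0.66·[ε^1.25·(LQ²/(gh_f))^4.75 + ν·Q^9.4·(L/(gh_f))^5.2]^0.04
LQ²/(gh_f) = 0.1603; L/(gh_f) = 3.469
Term 1 = ε^1.25·(…)^4.75 = 6.87×10^-10; Term 2 = ν·Q^9.4·(…)^5.2 = 1.75×10^-10
D = 0.66·(6.87×10^-10 + 1.75×10^-10)^0.04 = 0.2864 m = 286 mm
Check: V = 3.34 m/s, Re = 1.87×10^6, f = 0.01399, h_f = 13.6 m ≈ 14.4 m ✓

D ≈ 286 mm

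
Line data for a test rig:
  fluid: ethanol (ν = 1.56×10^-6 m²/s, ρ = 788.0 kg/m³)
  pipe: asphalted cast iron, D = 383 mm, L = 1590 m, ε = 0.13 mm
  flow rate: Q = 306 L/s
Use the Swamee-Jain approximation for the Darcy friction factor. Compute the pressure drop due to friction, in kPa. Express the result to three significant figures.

V = 4Q/(πD²) = 4·0.306/(π·0.383²) = 2.656 m/s
Re = VD/ν = 2.656·0.383/1.56×10^-6 = 6.52×10^5 → turbulent
ε/D = 0.13/383 = 3.39×10^-4
Swamee-Jain: f = 0.01642
h_f = f(L/D)V²/(2g) = 0.01642·(1590/0.383)·2.656²/(2·9.81) = 24.51 m
Δp = ρg·h_f = 788.0·9.81·24.51 = 189.5 kPa

Δp ≈ 189 kPa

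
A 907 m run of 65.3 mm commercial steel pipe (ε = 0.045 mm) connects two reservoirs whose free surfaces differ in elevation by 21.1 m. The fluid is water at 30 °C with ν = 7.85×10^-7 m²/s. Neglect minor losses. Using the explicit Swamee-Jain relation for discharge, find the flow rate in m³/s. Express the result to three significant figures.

Q ≈ 0.00398 m³/s

Swamee-Jain (Type II): Q = -0.965·√(gD⁵h_f/L)·ln[ε/(3.7D) + √(3.17ν²L/(gD³h_f))]
√(gD⁵h_f/L) = √(9.81·0.0653⁵·21.1/907) = 5.205×10^-4
ε/(3.7D) = 1.86×10^-4; √(3.17ν²L/(gD³h_f)) = 1.75×10^-4
Q = -0.965·5.205×10^-4·ln(3.616×10^-4) = 0.003981 m³/s
Check: V = 1.19 m/s, Re = 9.89×10^4, f = 0.02122, h_f = 21.2 m ≈ 21.1 m ✓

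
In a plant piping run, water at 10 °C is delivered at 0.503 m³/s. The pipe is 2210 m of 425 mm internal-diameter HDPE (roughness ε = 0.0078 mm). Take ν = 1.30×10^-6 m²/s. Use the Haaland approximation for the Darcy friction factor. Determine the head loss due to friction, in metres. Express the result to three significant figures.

V = 4Q/(πD²) = 4·0.503/(π·0.425²) = 3.546 m/s
Re = VD/ν = 3.546·0.425/1.30×10^-6 = 1.16×10^6 → turbulent
ε/D = 0.0078/425 = 1.84×10^-5
Haaland: f = 0.01168
h_f = f(L/D)V²/(2g) = 0.01168·(2210/0.425)·3.546²/(2·9.81) = 38.93 m

h_f ≈ 38.9 m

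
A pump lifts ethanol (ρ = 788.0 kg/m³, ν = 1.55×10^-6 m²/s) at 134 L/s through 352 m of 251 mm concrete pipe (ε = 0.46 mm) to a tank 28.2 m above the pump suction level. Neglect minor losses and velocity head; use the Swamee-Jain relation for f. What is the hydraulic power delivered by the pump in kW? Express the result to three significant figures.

V = 4Q/(πD²) = 2.708 m/s; Re = 4.39×10^5; ε/D = 0.00183; f = 0.02345
h_f = f(L/D)V²/2g = 12.29 m
Total head H = z + h_f = 28.2 + 12.29 = 40.49 m
P_hyd = ρgQH = 788.0·9.81·0.134·40.49 = 41.95 kW

P_hyd ≈ 41.9 kW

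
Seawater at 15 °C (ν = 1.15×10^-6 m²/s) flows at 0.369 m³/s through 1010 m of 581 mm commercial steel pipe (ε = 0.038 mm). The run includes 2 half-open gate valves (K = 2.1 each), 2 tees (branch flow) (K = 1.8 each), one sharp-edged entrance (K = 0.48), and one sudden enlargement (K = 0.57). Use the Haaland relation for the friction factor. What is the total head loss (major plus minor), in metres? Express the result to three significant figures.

H_L ≈ 3.15 m

V = 4Q/(πD²) = 1.392 m/s; V²/2g = 0.09873 m
Re = 7.03×10^5, ε/D = 6.54×10^-5 → f = 0.01328 (Haaland)
Major: h_f = f(L/D)·V²/2g = 0.01328·1738·0.09873 = 2.280 m
Minor: ΣK = 8.85; h_m = ΣK·V²/2g = 0.8738 m
Total H_L = 2.280 + 0.8738 = 3.154 m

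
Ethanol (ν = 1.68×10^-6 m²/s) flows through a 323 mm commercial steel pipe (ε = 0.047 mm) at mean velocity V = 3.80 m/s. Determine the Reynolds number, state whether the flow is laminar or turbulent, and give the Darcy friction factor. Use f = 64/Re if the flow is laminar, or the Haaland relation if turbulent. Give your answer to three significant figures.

Re = VD/ν = 3.800·0.323/1.68×10^-6 = 7.31×10^5
Re > 4000 → turbulent; ε/D = 1.46×10^-4
Haaland: f = 0.01427

Re ≈ 7.31×10^5; turbulent; f ≈ 0.0143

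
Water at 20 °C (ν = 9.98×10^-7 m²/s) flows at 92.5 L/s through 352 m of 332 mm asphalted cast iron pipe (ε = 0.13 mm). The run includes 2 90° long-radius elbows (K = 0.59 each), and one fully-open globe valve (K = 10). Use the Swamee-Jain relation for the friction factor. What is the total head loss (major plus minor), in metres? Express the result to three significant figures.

V = 4Q/(πD²) = 1.069 m/s; V²/2g = 0.05819 m
Re = 3.55×10^5, ε/D = 3.92×10^-4 → f = 0.01744 (Swamee-Jain)
Major: h_f = f(L/D)·V²/2g = 0.01744·1060·0.05819 = 1.076 m
Minor: ΣK = 11.2; h_m = ΣK·V²/2g = 0.6506 m
Total H_L = 1.076 + 0.6506 = 1.727 m

H_L ≈ 1.73 m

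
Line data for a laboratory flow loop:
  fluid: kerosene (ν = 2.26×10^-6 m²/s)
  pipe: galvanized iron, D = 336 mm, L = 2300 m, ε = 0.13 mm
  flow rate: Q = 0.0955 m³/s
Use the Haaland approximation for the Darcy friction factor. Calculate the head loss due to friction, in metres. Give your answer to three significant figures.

V = 4Q/(πD²) = 4·0.0955/(π·0.336²) = 1.077 m/s
Re = VD/ν = 1.077·0.336/2.26×10^-6 = 1.60×10^5 → turbulent
ε/D = 0.13/336 = 3.87×10^-4
Haaland: f = 0.01845
h_f = f(L/D)V²/(2g) = 0.01845·(2300/0.336)·1.077²/(2·9.81) = 7.467 m

h_f ≈ 7.47 m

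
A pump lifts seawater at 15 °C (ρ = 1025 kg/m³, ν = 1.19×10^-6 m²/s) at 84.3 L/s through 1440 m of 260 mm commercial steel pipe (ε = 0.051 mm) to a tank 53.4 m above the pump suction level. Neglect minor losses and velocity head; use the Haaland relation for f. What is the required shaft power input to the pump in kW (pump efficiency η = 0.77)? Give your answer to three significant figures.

P_shaft ≈ 71.2 kW

V = 4Q/(πD²) = 1.588 m/s; Re = 3.47×10^5; ε/D = 1.96×10^-4; f = 0.01578
h_f = f(L/D)V²/2g = 11.23 m
Total head H = z + h_f = 53.4 + 11.23 = 64.63 m
P_hyd = ρgQH = 1025·9.81·0.0843·64.63 = 54.79 kW
P_shaft = P_hyd/η = 54.79/0.77 = 71.15 kW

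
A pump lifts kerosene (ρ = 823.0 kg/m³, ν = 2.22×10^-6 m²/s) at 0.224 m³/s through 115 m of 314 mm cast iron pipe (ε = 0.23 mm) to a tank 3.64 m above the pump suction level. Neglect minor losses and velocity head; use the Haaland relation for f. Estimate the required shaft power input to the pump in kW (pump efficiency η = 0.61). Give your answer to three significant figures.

V = 4Q/(πD²) = 2.893 m/s; Re = 4.09×10^5; ε/D = 7.32×10^-4; f = 0.01905
h_f = f(L/D)V²/2g = 2.975 m
Total head H = z + h_f = 3.64 + 2.975 = 6.615 m
P_hyd = ρgQH = 823.0·9.81·0.224·6.615 = 11.96 kW
P_shaft = P_hyd/η = 11.96/0.61 = 19.61 kW

P_shaft ≈ 19.6 kW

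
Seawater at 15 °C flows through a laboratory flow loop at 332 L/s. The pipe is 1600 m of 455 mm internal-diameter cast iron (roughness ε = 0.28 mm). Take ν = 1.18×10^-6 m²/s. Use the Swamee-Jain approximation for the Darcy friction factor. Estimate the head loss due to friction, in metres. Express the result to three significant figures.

V = 4Q/(πD²) = 4·0.332/(π·0.455²) = 2.042 m/s
Re = VD/ν = 2.042·0.455/1.18×10^-6 = 7.87×10^5 → turbulent
ε/D = 0.28/455 = 6.15×10^-4
Swamee-Jain: f = 0.01816
h_f = f(L/D)V²/(2g) = 0.01816·(1600/0.455)·2.042²/(2·9.81) = 13.57 m

h_f ≈ 13.6 m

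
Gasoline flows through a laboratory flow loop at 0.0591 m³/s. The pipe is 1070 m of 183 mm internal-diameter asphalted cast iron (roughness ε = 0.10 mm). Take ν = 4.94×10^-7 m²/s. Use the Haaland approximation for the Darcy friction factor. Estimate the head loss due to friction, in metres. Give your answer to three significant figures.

h_f ≈ 26.4 m

V = 4Q/(πD²) = 4·0.0591/(π·0.183²) = 2.247 m/s
Re = VD/ν = 2.247·0.183/4.94×10^-7 = 8.32×10^5 → turbulent
ε/D = 0.10/183 = 5.46×10^-4
Haaland: f = 0.01756
h_f = f(L/D)V²/(2g) = 0.01756·(1070/0.183)·2.247²/(2·9.81) = 26.43 m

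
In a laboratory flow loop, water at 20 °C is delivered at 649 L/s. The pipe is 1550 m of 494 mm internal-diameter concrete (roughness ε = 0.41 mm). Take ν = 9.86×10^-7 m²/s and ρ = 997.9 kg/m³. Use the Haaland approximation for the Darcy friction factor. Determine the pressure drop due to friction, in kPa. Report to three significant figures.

V = 4Q/(πD²) = 4·0.649/(π·0.494²) = 3.386 m/s
Re = VD/ν = 3.386·0.494/9.86×10^-7 = 1.70×10^6 → turbulent
ε/D = 0.41/494 = 8.30×10^-4
Haaland: f = 0.01899
h_f = f(L/D)V²/(2g) = 0.01899·(1550/0.494)·3.386²/(2·9.81) = 34.83 m
Δp = ρg·h_f = 997.9·9.81·34.83 = 340.9 kPa

Δp ≈ 341 kPa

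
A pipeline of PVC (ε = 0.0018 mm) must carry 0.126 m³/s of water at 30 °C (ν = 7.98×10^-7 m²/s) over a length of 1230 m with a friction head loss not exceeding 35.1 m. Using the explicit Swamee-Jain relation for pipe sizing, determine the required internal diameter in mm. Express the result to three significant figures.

Swamee-Jain (Type III): D = 0.66·[ε^1.25·(LQ²/(gh_f))^4.75 + ν·Q^9.4·(L/(gh_f))^5.2]^0.04
LQ²/(gh_f) = 0.05671; L/(gh_f) = 3.572
Term 1 = ε^1.25·(…)^4.75 = 7.93×10^-14; Term 2 = ν·Q^9.4·(…)^5.2 = 2.09×10^-12
D = 0.66·(7.93×10^-14 + 2.09×10^-12)^0.04 = 0.2254 m = 225 mm
Check: V = 3.16 m/s, Re = 8.92×10^5, f = 0.01202, h_f = 33.3 m ≈ 35.1 m ✓

D ≈ 225 mm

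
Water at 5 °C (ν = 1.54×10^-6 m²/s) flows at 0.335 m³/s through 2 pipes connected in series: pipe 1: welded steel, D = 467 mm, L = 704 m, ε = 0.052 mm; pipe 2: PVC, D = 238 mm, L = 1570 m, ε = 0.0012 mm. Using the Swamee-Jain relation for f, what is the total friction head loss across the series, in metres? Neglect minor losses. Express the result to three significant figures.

H ≈ 223 m

Pipe 1: V = 1.956 m/s, Re = 5.93×10^5, ε/D = 1.11×10^-4, f = 0.01433, h_1 = f(L/D)V²/2g = 4.213 m
Pipe 2: V = 7.530 m/s, Re = 1.16×10^6, ε/D = 5.04×10^-6, f = 0.01146, h_2 = f(L/D)V²/2g = 218.4 m
Series → Q common, losses add: H = Σh = 222.6 m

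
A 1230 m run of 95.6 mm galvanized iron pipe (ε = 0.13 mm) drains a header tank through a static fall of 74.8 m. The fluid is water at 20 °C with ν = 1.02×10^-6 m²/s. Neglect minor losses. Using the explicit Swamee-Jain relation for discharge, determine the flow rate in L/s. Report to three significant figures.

Q ≈ 16.2 L/s

Swamee-Jain (Type II): Q = -0.965·√(gD⁵h_f/L)·ln[ε/(3.7D) + √(3.17ν²L/(gD³h_f))]
√(gD⁵h_f/L) = √(9.81·0.0956⁵·74.8/1230) = 0.002183
ε/(3.7D) = 3.68×10^-4; √(3.17ν²L/(gD³h_f)) = 7.95×10^-5
Q = -0.965·0.002183·ln(4.471×10^-4) = 0.01624 m³/s
Check: V = 2.26 m/s, Re = 2.12×10^5, f = 0.02244, h_f = 75.4 m ≈ 74.8 m ✓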